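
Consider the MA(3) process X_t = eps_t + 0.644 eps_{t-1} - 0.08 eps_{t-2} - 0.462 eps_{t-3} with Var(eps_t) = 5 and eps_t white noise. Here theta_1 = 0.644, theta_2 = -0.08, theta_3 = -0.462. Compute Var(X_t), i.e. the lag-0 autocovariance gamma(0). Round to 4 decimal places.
\gamma(0) = 8.1729

For an MA(q) process X_t = eps_t + sum_i theta_i eps_{t-i} with
Var(eps_t) = sigma^2, the variance is
  gamma(0) = sigma^2 * (1 + sum_i theta_i^2).
  sum_i theta_i^2 = (0.644)^2 + (-0.08)^2 + (-0.462)^2 = 0.414736 + 0.0064 + 0.213444 = 0.63458.
  gamma(0) = 5 * (1 + 0.63458) = 5 * 1.63458 = 8.1729.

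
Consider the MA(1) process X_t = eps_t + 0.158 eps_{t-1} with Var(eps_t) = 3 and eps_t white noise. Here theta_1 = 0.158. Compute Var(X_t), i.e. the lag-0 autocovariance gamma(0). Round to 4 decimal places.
\gamma(0) = 3.0749

For an MA(q) process X_t = eps_t + sum_i theta_i eps_{t-i} with
Var(eps_t) = sigma^2, the variance is
  gamma(0) = sigma^2 * (1 + sum_i theta_i^2).
  sum_i theta_i^2 = (0.158)^2 = 0.024964.
  gamma(0) = 3 * (1 + 0.024964) = 3 * 1.024964 = 3.074892, which rounds to 3.0749.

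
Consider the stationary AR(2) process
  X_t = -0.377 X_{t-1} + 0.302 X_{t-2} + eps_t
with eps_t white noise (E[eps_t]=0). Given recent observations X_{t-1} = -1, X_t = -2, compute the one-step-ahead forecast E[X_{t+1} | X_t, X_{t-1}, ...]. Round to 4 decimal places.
E[X_{t+1} \mid \mathcal F_t] = 0.4520

For an AR(p) model X_t = c + sum_i phi_i X_{t-i} + eps_t, the
one-step-ahead conditional mean is
  E[X_{t+1} | X_t, ...] = c + sum_i phi_i X_{t+1-i}.
Substitute known values:
  E[X_{t+1} | ...] = (-0.377) * (-2) + (0.302) * (-1)
                   = 0.4520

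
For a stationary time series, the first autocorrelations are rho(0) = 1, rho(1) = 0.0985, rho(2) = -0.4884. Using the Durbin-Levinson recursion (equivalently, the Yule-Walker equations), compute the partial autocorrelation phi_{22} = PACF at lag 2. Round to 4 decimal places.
\phi_{22} = -0.5030

The PACF at lag k is phi_{kk}, the last component of the solution
to the Yule-Walker system G_k phi = r_k where
  (G_k)_{ij} = rho(|i - j|), (r_k)_i = rho(i), i,j = 1..k.
Equivalently, Durbin-Levinson gives phi_{kk} iteratively:
  phi_{11} = rho(1)
  phi_{kk} = [rho(k) - sum_{j=1..k-1} phi_{k-1,j} rho(k-j)]
            / [1 - sum_{j=1..k-1} phi_{k-1,j} rho(j)],
  phi_{k,j} = phi_{k-1,j} - phi_{kk} phi_{k-1,k-j},  j = 1..k-1.
Step k = 1:
  phi_11 = rho(1) = 0.0985.
Step k = 2:
  phi_22 = [rho(2) - phi_11 rho(1)] / [1 - phi_11 rho(1)] = [-0.4884 - (0.0985)(0.0985)] / [1 - (0.0985)(0.0985)]
         = -0.49810225 / 0.99029775 = -0.503.
Therefore phi_{22} = -0.5030.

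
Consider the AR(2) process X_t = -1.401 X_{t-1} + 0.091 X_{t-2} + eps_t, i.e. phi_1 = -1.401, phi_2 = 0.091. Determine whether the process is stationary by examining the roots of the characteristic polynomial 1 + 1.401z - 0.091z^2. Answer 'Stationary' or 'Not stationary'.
\text{Not stationary}

The AR(p) characteristic polynomial is P(z) = 1 + 1.401z - 0.091z^2.
Stationarity requires all roots to lie outside the unit circle, i.e. |z| > 1 for every root.
Set 1 + (1.401) z + (-0.091) z^2 = 0, i.e. a z^2 + b z + c = 0 with a = -0.091, b = 1.401, c = 1.
Discriminant D = b^2 - 4ac = (1.401)^2 - 4*(-0.091)*1 = 1.962801 - (-0.364) = 2.326801.
D >= 0, so the roots are real: z = (-b +/- sqrt(D)) / (2a) = (-1.401 +/- 1.525386) / (-0.182).
  z_1 = (-1.401 + 1.525386) / (-0.182) = -0.6834,   |z_1| = 0.6834.
  z_2 = (-1.401 - 1.525386) / (-0.182) = 16.079,   |z_2| = 16.079.
Moduli of all roots: 0.6834, 16.0790.
All moduli strictly greater than 1? No.
Verdict: Not stationary.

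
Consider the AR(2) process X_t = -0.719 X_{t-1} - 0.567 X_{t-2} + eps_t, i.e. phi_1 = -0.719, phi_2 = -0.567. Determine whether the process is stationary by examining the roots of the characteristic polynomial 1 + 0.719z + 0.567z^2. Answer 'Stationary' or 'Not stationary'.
\text{Stationary}

The AR(p) characteristic polynomial is P(z) = 1 + 0.719z + 0.567z^2.
Stationarity requires all roots to lie outside the unit circle, i.e. |z| > 1 for every root.
Set 1 + (0.719) z + (0.567) z^2 = 0, i.e. a z^2 + b z + c = 0 with a = 0.567, b = 0.719, c = 1.
Discriminant D = b^2 - 4ac = (0.719)^2 - 4*(0.567)*1 = 0.516961 - (2.268) = -1.751039.
D < 0, so the roots are the complex-conjugate pair z = (-b +/- i sqrt(-D)) / (2a) = -0.634 +/- 1.1669i.
For a conjugate pair |z|^2 = z * conj(z) = (product of roots) = c/a = 1/(0.567) = 1.763668, so |z| = sqrt(1.763668) = 1.328 for both roots.
Moduli of all roots: 1.3280, 1.3280.
All moduli strictly greater than 1? Yes.
Verdict: Stationary.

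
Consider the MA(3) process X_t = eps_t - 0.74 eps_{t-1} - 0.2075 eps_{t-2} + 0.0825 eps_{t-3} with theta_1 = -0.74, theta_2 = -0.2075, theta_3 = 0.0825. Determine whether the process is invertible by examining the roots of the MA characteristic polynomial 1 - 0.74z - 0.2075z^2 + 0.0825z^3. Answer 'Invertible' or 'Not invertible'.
\text{Invertible}

The MA(q) characteristic polynomial is P(z) = 1 - 0.74z - 0.2075z^2 + 0.0825z^3.
Invertibility requires all roots to lie outside the unit circle, i.e. |z| > 1 for every root.
Degree 3: look for a simple real root z0 first, then factor out (1 - z/z0) and solve the remaining quadratic.
Testing z0 = 4: P(4) = 1 + (-0.74)(4) + (-0.2075)(4)^2 + (0.0825)(4)^3
  = 1 + (-2.96) + (-3.32) + (5.28) = 0.  So z_0 = 4 is a root, |z_0| = 4.
Divide out the factor (1 - 0.25 z) = (1 - z/z0) (since 1/z0 = 0.25):
  P(z) = (1 - 0.25 z)(1 + (-0.49) z + (-0.33) z^2)
  [check: z-coef -0.49 - (0.25) = -0.74; z^2-coef -0.33 - (0.25)(-0.49) = -0.2075; z^3-coef -(0.25)(-0.33) = 0.0825.]
Remaining roots from the quadratic factor 1 + (-0.49) z + (-0.33) z^2:
  Set 1 + (-0.49) z + (-0.33) z^2 = 0, i.e. a z^2 + b z + c = 0 with a = -0.33, b = -0.49, c = 1.
  Discriminant D = b^2 - 4ac = (-0.49)^2 - 4*(-0.33)*1 = 0.2401 - (-1.32) = 1.5601.
  D >= 0, so the roots are real: z = (-b +/- sqrt(D)) / (2a) = (0.49 +/- 1.24904) / (-0.66).
    z_1 = (0.49 + 1.24904) / (-0.66) = -2.6349,   |z_1| = 2.6349.
    z_2 = (0.49 - 1.24904) / (-0.66) = 1.1501,   |z_2| = 1.1501.
Moduli of all roots: 4.0000, 2.6349, 1.1501.
All moduli strictly greater than 1? Yes.
Verdict: Invertible.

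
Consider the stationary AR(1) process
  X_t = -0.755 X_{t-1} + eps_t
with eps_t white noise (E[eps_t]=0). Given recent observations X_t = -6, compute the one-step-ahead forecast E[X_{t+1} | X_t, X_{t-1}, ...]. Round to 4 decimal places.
E[X_{t+1} \mid \mathcal F_t] = 4.5300

For an AR(p) model X_t = c + sum_i phi_i X_{t-i} + eps_t, the
one-step-ahead conditional mean is
  E[X_{t+1} | X_t, ...] = c + sum_i phi_i X_{t+1-i}.
Substitute known values:
  E[X_{t+1} | ...] = (-0.755) * (-6)
                   = 4.5300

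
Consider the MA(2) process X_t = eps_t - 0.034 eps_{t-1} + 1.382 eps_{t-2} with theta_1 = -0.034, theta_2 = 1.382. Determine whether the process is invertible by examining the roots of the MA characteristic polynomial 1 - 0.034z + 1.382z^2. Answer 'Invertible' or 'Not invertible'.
\text{Not invertible}

The MA(q) characteristic polynomial is P(z) = 1 - 0.034z + 1.382z^2.
Invertibility requires all roots to lie outside the unit circle, i.e. |z| > 1 for every root.
Set 1 + (-0.034) z + (1.382) z^2 = 0, i.e. a z^2 + b z + c = 0 with a = 1.382, b = -0.034, c = 1.
Discriminant D = b^2 - 4ac = (-0.034)^2 - 4*(1.382)*1 = 0.001156 - (5.528) = -5.526844.
D < 0, so the roots are the complex-conjugate pair z = (-b +/- i sqrt(-D)) / (2a) = 0.0123 +/- 0.8506i.
For a conjugate pair |z|^2 = z * conj(z) = (product of roots) = c/a = 1/(1.382) = 0.723589, so |z| = sqrt(0.723589) = 0.8506 for both roots.
Moduli of all roots: 0.8506, 0.8506.
All moduli strictly greater than 1? No.
Verdict: Not invertible.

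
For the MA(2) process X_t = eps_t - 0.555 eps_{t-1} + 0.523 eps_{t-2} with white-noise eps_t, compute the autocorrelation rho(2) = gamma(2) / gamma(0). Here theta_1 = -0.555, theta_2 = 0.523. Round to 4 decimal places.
\rho(2) = 0.3307

For an MA(q) process with theta_0 = 1, the autocovariance is
  gamma(k) = sigma^2 * sum_{i=0..q-k} theta_i * theta_{i+k},
and rho(k) = gamma(k) / gamma(0). Sigma^2 cancels.
  numerator   = (1)*(0.523) = 0.523.
  denominator = (1)^2 + (-0.555)^2 + (0.523)^2 = 1.581554.
  rho(2) = 0.523 / 1.581554 = 0.3307.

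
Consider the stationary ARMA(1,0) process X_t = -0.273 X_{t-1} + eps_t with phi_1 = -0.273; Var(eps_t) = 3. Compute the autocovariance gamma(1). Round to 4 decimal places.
\gamma(1) = -0.8850

Multiply the model equation by X_{t-k} and take expectations. With theta_0 = psi_0 = 1 and psi_j the MA(infinity) weights, this gives
  gamma(k) - sum_i phi_i gamma(k-i) = c_k,
  c_k = sigma^2 * sum_{j=k..q} theta_j psi_{j-k}   (c_k = 0 for k > q),
using gamma(-m) = gamma(m).
Pure AR (q = 0): c_0 = sigma^2 = 3, c_k = 0 for k >= 1.
Equations for k = 0 and k = 1 (AR order 1):
  gamma(0) = phi_1 gamma(1) + c_0
  gamma(1) = phi_1 gamma(0) + c_1
Substituting the second into the first: gamma(0) (1 - phi_1^2) = c_0 + phi_1 c_1, so
  gamma(0) = c_0 / (1 - phi_1^2) = 3 / (1 - (-0.273)^2) = 3 / 0.925471 = 3.241593.
  gamma(1) = phi_1 gamma(0) = (-0.273)(3.241593) = -0.884955.
Therefore gamma(1) = -0.8850 (to 4 decimal places).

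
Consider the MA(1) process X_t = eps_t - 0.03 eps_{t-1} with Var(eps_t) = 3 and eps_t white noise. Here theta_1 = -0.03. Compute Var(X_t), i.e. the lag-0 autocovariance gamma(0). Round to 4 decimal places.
\gamma(0) = 3.0027

For an MA(q) process X_t = eps_t + sum_i theta_i eps_{t-i} with
Var(eps_t) = sigma^2, the variance is
  gamma(0) = sigma^2 * (1 + sum_i theta_i^2).
  sum_i theta_i^2 = (-0.03)^2 = 0.0009.
  gamma(0) = 3 * (1 + 0.0009) = 3 * 1.0009 = 3.0027.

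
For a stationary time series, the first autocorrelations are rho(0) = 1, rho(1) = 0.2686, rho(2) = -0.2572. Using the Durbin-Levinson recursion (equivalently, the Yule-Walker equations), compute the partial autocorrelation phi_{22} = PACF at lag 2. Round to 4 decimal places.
\phi_{22} = -0.3550

The PACF at lag k is phi_{kk}, the last component of the solution
to the Yule-Walker system G_k phi = r_k where
  (G_k)_{ij} = rho(|i - j|), (r_k)_i = rho(i), i,j = 1..k.
Equivalently, Durbin-Levinson gives phi_{kk} iteratively:
  phi_{11} = rho(1)
  phi_{kk} = [rho(k) - sum_{j=1..k-1} phi_{k-1,j} rho(k-j)]
            / [1 - sum_{j=1..k-1} phi_{k-1,j} rho(j)],
  phi_{k,j} = phi_{k-1,j} - phi_{kk} phi_{k-1,k-j},  j = 1..k-1.
Step k = 1:
  phi_11 = rho(1) = 0.2686.
Step k = 2:
  phi_22 = [rho(2) - phi_11 rho(1)] / [1 - phi_11 rho(1)] = [-0.2572 - (0.2686)(0.2686)] / [1 - (0.2686)(0.2686)]
         = -0.32934596 / 0.92785404 = -0.355.
Therefore phi_{22} = -0.3550.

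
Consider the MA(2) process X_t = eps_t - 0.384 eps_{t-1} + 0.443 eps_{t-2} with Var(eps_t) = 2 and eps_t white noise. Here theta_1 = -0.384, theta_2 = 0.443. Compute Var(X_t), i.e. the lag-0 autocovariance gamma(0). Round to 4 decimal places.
\gamma(0) = 2.6874

For an MA(q) process X_t = eps_t + sum_i theta_i eps_{t-i} with
Var(eps_t) = sigma^2, the variance is
  gamma(0) = sigma^2 * (1 + sum_i theta_i^2).
  sum_i theta_i^2 = (-0.384)^2 + (0.443)^2 = 0.147456 + 0.196249 = 0.343705.
  gamma(0) = 2 * (1 + 0.343705) = 2 * 1.343705 = 2.68741, which rounds to 2.6874.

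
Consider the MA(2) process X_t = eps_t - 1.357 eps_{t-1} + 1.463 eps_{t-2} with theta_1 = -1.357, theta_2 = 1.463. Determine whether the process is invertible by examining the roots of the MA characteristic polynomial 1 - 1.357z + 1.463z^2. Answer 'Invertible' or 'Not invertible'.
\text{Not invertible}

The MA(q) characteristic polynomial is P(z) = 1 - 1.357z + 1.463z^2.
Invertibility requires all roots to lie outside the unit circle, i.e. |z| > 1 for every root.
Set 1 + (-1.357) z + (1.463) z^2 = 0, i.e. a z^2 + b z + c = 0 with a = 1.463, b = -1.357, c = 1.
Discriminant D = b^2 - 4ac = (-1.357)^2 - 4*(1.463)*1 = 1.841449 - (5.852) = -4.010551.
D < 0, so the roots are the complex-conjugate pair z = (-b +/- i sqrt(-D)) / (2a) = 0.4638 +/- 0.6844i.
For a conjugate pair |z|^2 = z * conj(z) = (product of roots) = c/a = 1/(1.463) = 0.683527, so |z| = sqrt(0.683527) = 0.8268 for both roots.
Moduli of all roots: 0.8268, 0.8268.
All moduli strictly greater than 1? No.
Verdict: Not invertible.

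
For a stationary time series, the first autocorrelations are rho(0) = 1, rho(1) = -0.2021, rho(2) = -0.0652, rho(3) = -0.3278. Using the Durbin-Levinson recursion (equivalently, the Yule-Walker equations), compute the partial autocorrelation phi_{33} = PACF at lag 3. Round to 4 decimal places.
\phi_{33} = -0.3850

The PACF at lag k is phi_{kk}, the last component of the solution
to the Yule-Walker system G_k phi = r_k where
  (G_k)_{ij} = rho(|i - j|), (r_k)_i = rho(i), i,j = 1..k.
Equivalently, Durbin-Levinson gives phi_{kk} iteratively:
  phi_{11} = rho(1)
  phi_{kk} = [rho(k) - sum_{j=1..k-1} phi_{k-1,j} rho(k-j)]
            / [1 - sum_{j=1..k-1} phi_{k-1,j} rho(j)],
  phi_{k,j} = phi_{k-1,j} - phi_{kk} phi_{k-1,k-j},  j = 1..k-1.
Step k = 1:
  phi_11 = rho(1) = -0.2021.
Step k = 2:
  phi_22 = [rho(2) - phi_11 rho(1)] / [1 - phi_11 rho(1)] = [-0.0652 - (-0.2021)(-0.2021)] / [1 - (-0.2021)(-0.2021)]
         = -0.10604441 / 0.95915559 = -0.11056.
  Update: phi_21 = phi_11 - phi_22 phi_11 = -0.2021 - (-0.11056)(-0.2021) = -0.224444.
Step k = 3:
  phi_33 = [rho(3) - phi_21 rho(2) - phi_22 rho(1)] / [1 - phi_21 rho(1) - phi_22 rho(2)]
    numerator   = -0.3278 - (-0.224444)(-0.0652) - (-0.11056)(-0.2021) = -0.36477797
    denominator = 1 - (-0.224444)(-0.2021) - (-0.11056)(-0.0652) = 0.9474313
  phi_33 = -0.36477797 / 0.9474313 = -0.385.
Therefore phi_{33} = -0.3850.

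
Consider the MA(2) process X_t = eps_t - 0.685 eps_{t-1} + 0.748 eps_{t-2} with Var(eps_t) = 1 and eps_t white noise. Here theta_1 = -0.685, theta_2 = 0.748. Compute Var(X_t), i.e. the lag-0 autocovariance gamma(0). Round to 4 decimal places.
\gamma(0) = 2.0287

For an MA(q) process X_t = eps_t + sum_i theta_i eps_{t-i} with
Var(eps_t) = sigma^2, the variance is
  gamma(0) = sigma^2 * (1 + sum_i theta_i^2).
  sum_i theta_i^2 = (-0.685)^2 + (0.748)^2 = 0.469225 + 0.559504 = 1.028729.
  gamma(0) = 1 * (1 + 1.028729) = 1 * 2.028729 = 2.028729, which rounds to 2.0287.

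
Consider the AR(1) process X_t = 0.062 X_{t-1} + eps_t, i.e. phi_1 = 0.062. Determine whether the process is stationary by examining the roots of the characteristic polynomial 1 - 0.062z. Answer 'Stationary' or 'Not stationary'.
\text{Stationary}

The AR(p) characteristic polynomial is P(z) = 1 - 0.062z.
Stationarity requires all roots to lie outside the unit circle, i.e. |z| > 1 for every root.
This is linear in z: 1 + (-0.062) z = 0  =>  z = -1/(-0.062) = 16.129032,  |z| = 16.129032.
Moduli of all roots: 16.1290.
All moduli strictly greater than 1? Yes.
Verdict: Stationary.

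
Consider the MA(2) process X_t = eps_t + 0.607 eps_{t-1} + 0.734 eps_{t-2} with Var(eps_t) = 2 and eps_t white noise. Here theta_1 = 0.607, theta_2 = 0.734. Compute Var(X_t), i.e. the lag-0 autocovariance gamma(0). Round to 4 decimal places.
\gamma(0) = 3.8144

For an MA(q) process X_t = eps_t + sum_i theta_i eps_{t-i} with
Var(eps_t) = sigma^2, the variance is
  gamma(0) = sigma^2 * (1 + sum_i theta_i^2).
  sum_i theta_i^2 = (0.607)^2 + (0.734)^2 = 0.368449 + 0.538756 = 0.907205.
  gamma(0) = 2 * (1 + 0.907205) = 2 * 1.907205 = 3.81441, which rounds to 3.8144.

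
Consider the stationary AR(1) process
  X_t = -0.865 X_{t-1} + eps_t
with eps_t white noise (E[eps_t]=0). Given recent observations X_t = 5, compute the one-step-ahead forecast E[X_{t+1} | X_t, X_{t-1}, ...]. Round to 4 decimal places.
E[X_{t+1} \mid \mathcal F_t] = -4.3250

For an AR(p) model X_t = c + sum_i phi_i X_{t-i} + eps_t, the
one-step-ahead conditional mean is
  E[X_{t+1} | X_t, ...] = c + sum_i phi_i X_{t+1-i}.
Substitute known values:
  E[X_{t+1} | ...] = (-0.865) * (5)
                   = -4.3250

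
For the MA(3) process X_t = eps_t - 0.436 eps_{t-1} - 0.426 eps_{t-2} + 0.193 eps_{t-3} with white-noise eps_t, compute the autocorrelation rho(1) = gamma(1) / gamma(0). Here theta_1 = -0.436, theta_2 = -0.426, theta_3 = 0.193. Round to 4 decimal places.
\rho(1) = -0.2360

For an MA(q) process with theta_0 = 1, the autocovariance is
  gamma(k) = sigma^2 * sum_{i=0..q-k} theta_i * theta_{i+k},
and rho(k) = gamma(k) / gamma(0). Sigma^2 cancels.
  numerator   = (1)*(-0.436) + (-0.436)*(-0.426) + (-0.426)*(0.193) = -0.332482.
  denominator = (1)^2 + (-0.436)^2 + (-0.426)^2 + (0.193)^2 = 1.408821.
  rho(1) = -0.332482 / 1.408821 = -0.2360.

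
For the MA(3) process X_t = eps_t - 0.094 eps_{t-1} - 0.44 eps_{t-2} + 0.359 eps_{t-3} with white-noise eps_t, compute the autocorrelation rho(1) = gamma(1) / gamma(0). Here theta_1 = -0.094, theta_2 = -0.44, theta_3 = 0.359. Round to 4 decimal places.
\rho(1) = -0.1582

For an MA(q) process with theta_0 = 1, the autocovariance is
  gamma(k) = sigma^2 * sum_{i=0..q-k} theta_i * theta_{i+k},
and rho(k) = gamma(k) / gamma(0). Sigma^2 cancels.
  numerator   = (1)*(-0.094) + (-0.094)*(-0.44) + (-0.44)*(0.359) = -0.2106.
  denominator = (1)^2 + (-0.094)^2 + (-0.44)^2 + (0.359)^2 = 1.331317.
  rho(1) = -0.2106 / 1.331317 = -0.1582.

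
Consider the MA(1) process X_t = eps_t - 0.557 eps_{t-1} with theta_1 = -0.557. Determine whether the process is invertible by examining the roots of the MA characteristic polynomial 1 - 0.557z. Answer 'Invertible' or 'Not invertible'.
\text{Invertible}

The MA(q) characteristic polynomial is P(z) = 1 - 0.557z.
Invertibility requires all roots to lie outside the unit circle, i.e. |z| > 1 for every root.
This is linear in z: 1 + (-0.557) z = 0  =>  z = -1/(-0.557) = 1.795332,  |z| = 1.795332.
Moduli of all roots: 1.7953.
All moduli strictly greater than 1? Yes.
Verdict: Invertible.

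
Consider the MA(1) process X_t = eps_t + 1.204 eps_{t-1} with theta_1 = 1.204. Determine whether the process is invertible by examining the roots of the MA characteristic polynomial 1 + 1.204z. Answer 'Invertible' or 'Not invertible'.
\text{Not invertible}

The MA(q) characteristic polynomial is P(z) = 1 + 1.204z.
Invertibility requires all roots to lie outside the unit circle, i.e. |z| > 1 for every root.
This is linear in z: 1 + (1.204) z = 0  =>  z = -1/(1.204) = -0.830565,  |z| = 0.830565.
Moduli of all roots: 0.8306.
All moduli strictly greater than 1? No.
Verdict: Not invertible.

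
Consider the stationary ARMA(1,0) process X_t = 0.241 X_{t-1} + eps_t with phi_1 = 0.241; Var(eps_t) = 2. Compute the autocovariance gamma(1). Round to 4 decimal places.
\gamma(1) = 0.5117

Multiply the model equation by X_{t-k} and take expectations. With theta_0 = psi_0 = 1 and psi_j the MA(infinity) weights, this gives
  gamma(k) - sum_i phi_i gamma(k-i) = c_k,
  c_k = sigma^2 * sum_{j=k..q} theta_j psi_{j-k}   (c_k = 0 for k > q),
using gamma(-m) = gamma(m).
Pure AR (q = 0): c_0 = sigma^2 = 2, c_k = 0 for k >= 1.
Equations for k = 0 and k = 1 (AR order 1):
  gamma(0) = phi_1 gamma(1) + c_0
  gamma(1) = phi_1 gamma(0) + c_1
Substituting the second into the first: gamma(0) (1 - phi_1^2) = c_0 + phi_1 c_1, so
  gamma(0) = c_0 / (1 - phi_1^2) = 2 / (1 - (0.241)^2) = 2 / 0.941919 = 2.123325.
  gamma(1) = phi_1 gamma(0) = (0.241)(2.123325) = 0.511721.
Therefore gamma(1) = 0.5117 (to 4 decimal places).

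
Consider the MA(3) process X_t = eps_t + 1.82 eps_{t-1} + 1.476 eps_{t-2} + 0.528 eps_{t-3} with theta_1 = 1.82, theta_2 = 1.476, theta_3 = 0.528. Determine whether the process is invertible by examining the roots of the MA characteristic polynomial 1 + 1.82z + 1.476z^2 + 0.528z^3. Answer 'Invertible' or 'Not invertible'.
\text{Invertible}

The MA(q) characteristic polynomial is P(z) = 1 + 1.82z + 1.476z^2 + 0.528z^3.
Invertibility requires all roots to lie outside the unit circle, i.e. |z| > 1 for every root.
Degree 3: look for a simple real root z0 first, then factor out (1 - z/z0) and solve the remaining quadratic.
Testing z0 = -1.25: P(-1.25) = 1 + (1.82)(-1.25) + (1.476)(-1.25)^2 + (0.528)(-1.25)^3
  = 1 + (-2.275) + (2.30625) + (-1.03125) = 0.  So z_0 = -1.25 is a root, |z_0| = 1.25.
Divide out the factor (1 + 0.8 z) = (1 - z/z0) (since 1/z0 = -0.8):
  P(z) = (1 + 0.8 z)(1 + (1.02) z + (0.66) z^2)
  [check: z-coef 1.02 - (-0.8) = 1.82; z^2-coef 0.66 - (-0.8)(1.02) = 1.476; z^3-coef -(-0.8)(0.66) = 0.528.]
Remaining roots from the quadratic factor 1 + (1.02) z + (0.66) z^2:
  Set 1 + (1.02) z + (0.66) z^2 = 0, i.e. a z^2 + b z + c = 0 with a = 0.66, b = 1.02, c = 1.
  Discriminant D = b^2 - 4ac = (1.02)^2 - 4*(0.66)*1 = 1.0404 - (2.64) = -1.5996.
  D < 0, so the roots are the complex-conjugate pair z = (-b +/- i sqrt(-D)) / (2a) = -0.7727 +/- 0.9581i.
  For a conjugate pair |z|^2 = z * conj(z) = (product of roots) = c/a = 1/(0.66) = 1.515152, so |z| = sqrt(1.515152) = 1.2309 for both roots.
Moduli of all roots: 1.2500, 1.2309, 1.2309.
All moduli strictly greater than 1? Yes.
Verdict: Invertible.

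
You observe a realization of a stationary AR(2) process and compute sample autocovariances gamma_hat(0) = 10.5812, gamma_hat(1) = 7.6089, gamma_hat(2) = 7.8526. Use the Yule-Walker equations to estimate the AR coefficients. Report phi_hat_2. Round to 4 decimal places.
\hat\phi_{2} = 0.4660

The Yule-Walker equations for an AR(p) process read, in matrix form,
  Gamma_p phi = r_p,   with   (Gamma_p)_{ij} = gamma(|i - j|),
                       (r_p)_i = gamma(i),   i,j = 1..p.
Substitute the sample gammas (Toeplitz matrix and right-hand side of size 2):
  Gamma_p = [[10.5812, 7.6089], [7.6089, 10.5812]]
  r_p     = [7.6089, 7.8526]
Written out:
  10.5812 phi_1 + 7.6089 phi_2 = 7.6089
  7.6089 phi_1 + 10.5812 phi_2 = 7.8526
Solve by Cramer's rule:
  det = gamma(0)^2 - gamma(1)^2 = (10.5812)^2 - (7.6089)^2 = 111.96179344 - 57.89535921 = 54.06643423
  phi_hat_1 = [gamma(1) gamma(0) - gamma(1) gamma(2)] / det = [(7.6089)(10.5812) - (7.6089)(7.8526)] / 54.06643423 = 20.76164454 / 54.06643423 = 0.384
  phi_hat_2 = [gamma(0) gamma(2) - gamma(1)^2] / det = [(10.5812)(7.8526) - (7.6089)^2] / 54.06643423 = 25.19457191 / 54.06643423 = 0.466
So phi_hat = [0.3840, 0.4660].
Therefore phi_hat_2 = 0.4660.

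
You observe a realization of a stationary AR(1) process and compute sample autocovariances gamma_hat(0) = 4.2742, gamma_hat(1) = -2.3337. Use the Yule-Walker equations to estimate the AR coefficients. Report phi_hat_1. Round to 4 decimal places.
\hat\phi_{1} = -0.5460

The Yule-Walker equations for an AR(p) process read, in matrix form,
  Gamma_p phi = r_p,   with   (Gamma_p)_{ij} = gamma(|i - j|),
                       (r_p)_i = gamma(i),   i,j = 1..p.
Substitute the sample gammas (Toeplitz matrix and right-hand side of size 1):
  Gamma_p = [[4.2742]]
  r_p     = [-2.3337]
With p = 1 this is the single equation gamma(0) phi_1 = gamma(1):
  phi_hat_1 = gamma(1) / gamma(0) = -2.3337 / 4.2742 = -0.5460.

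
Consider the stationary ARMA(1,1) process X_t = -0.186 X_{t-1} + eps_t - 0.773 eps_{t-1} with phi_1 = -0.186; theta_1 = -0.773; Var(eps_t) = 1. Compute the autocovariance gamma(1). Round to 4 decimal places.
\gamma(1) = -1.1362

Multiply the model equation by X_{t-k} and take expectations. With theta_0 = psi_0 = 1 and psi_j the MA(infinity) weights, this gives
  gamma(k) - sum_i phi_i gamma(k-i) = c_k,
  c_k = sigma^2 * sum_{j=k..q} theta_j psi_{j-k}   (c_k = 0 for k > q),
using gamma(-m) = gamma(m).
psi-weights needed (psi_j = theta_j + sum_i phi_i psi_{j-i}):
  psi_1 = theta_1 + phi_1 = -0.773 + (-0.186) = -0.959
Right-hand sides:
  c_0 = sigma^2 (1 + theta_1 psi_1) = 1 * (1 + (-0.773)(-0.959)) = 1 * 1.741307 = 1.741307
  c_1 = sigma^2 theta_1 = 1 * (-0.773) = -0.773
  c_2 = 0
Equations for k = 0 and k = 1 (AR order 1):
  gamma(0) = phi_1 gamma(1) + c_0
  gamma(1) = phi_1 gamma(0) + c_1
Substituting the second into the first: gamma(0) (1 - phi_1^2) = c_0 + phi_1 c_1, so
  gamma(0) = (c_0 + phi_1 c_1) / (1 - phi_1^2) = (1.741307 + (-0.186)(-0.773)) / (1 - (-0.186)^2) = 1.885085 / 0.965404 = 1.952638.
  gamma(1) = phi_1 gamma(0) + c_1 = (-0.186)(1.952638) + (-0.773) = -1.136191.
Therefore gamma(1) = -1.1362 (to 4 decimal places).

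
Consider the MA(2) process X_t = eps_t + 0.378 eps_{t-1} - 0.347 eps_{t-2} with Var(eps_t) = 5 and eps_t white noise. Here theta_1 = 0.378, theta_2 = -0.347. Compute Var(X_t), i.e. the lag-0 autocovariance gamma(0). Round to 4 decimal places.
\gamma(0) = 6.3165

For an MA(q) process X_t = eps_t + sum_i theta_i eps_{t-i} with
Var(eps_t) = sigma^2, the variance is
  gamma(0) = sigma^2 * (1 + sum_i theta_i^2).
  sum_i theta_i^2 = (0.378)^2 + (-0.347)^2 = 0.142884 + 0.120409 = 0.263293.
  gamma(0) = 5 * (1 + 0.263293) = 5 * 1.263293 = 6.316465, which rounds to 6.3165.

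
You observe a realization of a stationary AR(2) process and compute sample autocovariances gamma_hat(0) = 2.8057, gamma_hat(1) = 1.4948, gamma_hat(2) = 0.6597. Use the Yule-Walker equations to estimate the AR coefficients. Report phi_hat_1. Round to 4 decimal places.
\hat\phi_{1} = 0.5690

The Yule-Walker equations for an AR(p) process read, in matrix form,
  Gamma_p phi = r_p,   with   (Gamma_p)_{ij} = gamma(|i - j|),
                       (r_p)_i = gamma(i),   i,j = 1..p.
Substitute the sample gammas (Toeplitz matrix and right-hand side of size 2):
  Gamma_p = [[2.8057, 1.4948], [1.4948, 2.8057]]
  r_p     = [1.4948, 0.6597]
Written out:
  2.8057 phi_1 + 1.4948 phi_2 = 1.4948
  1.4948 phi_1 + 2.8057 phi_2 = 0.6597
Solve by Cramer's rule:
  det = gamma(0)^2 - gamma(1)^2 = (2.8057)^2 - (1.4948)^2 = 7.87195249 - 2.23442704 = 5.63752545
  phi_hat_1 = [gamma(1) gamma(0) - gamma(1) gamma(2)] / det = [(1.4948)(2.8057) - (1.4948)(0.6597)] / 5.63752545 = 3.2078408 / 5.63752545 = 0.569
  phi_hat_2 = [gamma(0) gamma(2) - gamma(1)^2] / det = [(2.8057)(0.6597) - (1.4948)^2] / 5.63752545 = -0.38350675 / 5.63752545 = -0.068
So phi_hat = [0.5690, -0.0680].
Therefore phi_hat_1 = 0.5690.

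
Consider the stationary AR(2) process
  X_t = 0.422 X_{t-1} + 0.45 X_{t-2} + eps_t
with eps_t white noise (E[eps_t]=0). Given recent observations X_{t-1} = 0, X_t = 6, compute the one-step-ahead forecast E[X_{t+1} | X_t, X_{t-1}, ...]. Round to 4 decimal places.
E[X_{t+1} \mid \mathcal F_t] = 2.5320

For an AR(p) model X_t = c + sum_i phi_i X_{t-i} + eps_t, the
one-step-ahead conditional mean is
  E[X_{t+1} | X_t, ...] = c + sum_i phi_i X_{t+1-i}.
Substitute known values:
  E[X_{t+1} | ...] = (0.422) * (6) + (0.45) * (0)
                   = 2.5320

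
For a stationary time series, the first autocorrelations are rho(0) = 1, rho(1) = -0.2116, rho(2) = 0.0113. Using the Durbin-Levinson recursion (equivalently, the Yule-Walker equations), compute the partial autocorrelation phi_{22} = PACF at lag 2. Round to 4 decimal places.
\phi_{22} = -0.0350

The PACF at lag k is phi_{kk}, the last component of the solution
to the Yule-Walker system G_k phi = r_k where
  (G_k)_{ij} = rho(|i - j|), (r_k)_i = rho(i), i,j = 1..k.
Equivalently, Durbin-Levinson gives phi_{kk} iteratively:
  phi_{11} = rho(1)
  phi_{kk} = [rho(k) - sum_{j=1..k-1} phi_{k-1,j} rho(k-j)]
            / [1 - sum_{j=1..k-1} phi_{k-1,j} rho(j)],
  phi_{k,j} = phi_{k-1,j} - phi_{kk} phi_{k-1,k-j},  j = 1..k-1.
Step k = 1:
  phi_11 = rho(1) = -0.2116.
Step k = 2:
  phi_22 = [rho(2) - phi_11 rho(1)] / [1 - phi_11 rho(1)] = [0.0113 - (-0.2116)(-0.2116)] / [1 - (-0.2116)(-0.2116)]
         = -0.03347456 / 0.95522544 = -0.035.
Therefore phi_{22} = -0.0350.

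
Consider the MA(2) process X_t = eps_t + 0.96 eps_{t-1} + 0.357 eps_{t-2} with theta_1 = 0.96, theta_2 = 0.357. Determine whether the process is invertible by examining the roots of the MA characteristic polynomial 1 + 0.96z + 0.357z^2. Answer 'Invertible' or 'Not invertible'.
\text{Invertible}

The MA(q) characteristic polynomial is P(z) = 1 + 0.96z + 0.357z^2.
Invertibility requires all roots to lie outside the unit circle, i.e. |z| > 1 for every root.
Set 1 + (0.96) z + (0.357) z^2 = 0, i.e. a z^2 + b z + c = 0 with a = 0.357, b = 0.96, c = 1.
Discriminant D = b^2 - 4ac = (0.96)^2 - 4*(0.357)*1 = 0.9216 - (1.428) = -0.5064.
D < 0, so the roots are the complex-conjugate pair z = (-b +/- i sqrt(-D)) / (2a) = -1.3445 +/- 0.9967i.
For a conjugate pair |z|^2 = z * conj(z) = (product of roots) = c/a = 1/(0.357) = 2.80112, so |z| = sqrt(2.80112) = 1.6737 for both roots.
Moduli of all roots: 1.6737, 1.6737.
All moduli strictly greater than 1? Yes.
Verdict: Invertible.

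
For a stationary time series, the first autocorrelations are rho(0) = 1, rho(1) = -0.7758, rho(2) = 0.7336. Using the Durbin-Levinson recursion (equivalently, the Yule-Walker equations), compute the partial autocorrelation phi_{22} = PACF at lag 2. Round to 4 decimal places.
\phi_{22} = 0.3309

The PACF at lag k is phi_{kk}, the last component of the solution
to the Yule-Walker system G_k phi = r_k where
  (G_k)_{ij} = rho(|i - j|), (r_k)_i = rho(i), i,j = 1..k.
Equivalently, Durbin-Levinson gives phi_{kk} iteratively:
  phi_{11} = rho(1)
  phi_{kk} = [rho(k) - sum_{j=1..k-1} phi_{k-1,j} rho(k-j)]
            / [1 - sum_{j=1..k-1} phi_{k-1,j} rho(j)],
  phi_{k,j} = phi_{k-1,j} - phi_{kk} phi_{k-1,k-j},  j = 1..k-1.
Step k = 1:
  phi_11 = rho(1) = -0.7758.
Step k = 2:
  phi_22 = [rho(2) - phi_11 rho(1)] / [1 - phi_11 rho(1)] = [0.7336 - (-0.7758)(-0.7758)] / [1 - (-0.7758)(-0.7758)]
         = 0.13173436 / 0.39813436 = 0.3309.
Therefore phi_{22} = 0.3309.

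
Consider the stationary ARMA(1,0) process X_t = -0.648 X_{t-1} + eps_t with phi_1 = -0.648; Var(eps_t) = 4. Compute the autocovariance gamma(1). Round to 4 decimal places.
\gamma(1) = -4.4682

Multiply the model equation by X_{t-k} and take expectations. With theta_0 = psi_0 = 1 and psi_j the MA(infinity) weights, this gives
  gamma(k) - sum_i phi_i gamma(k-i) = c_k,
  c_k = sigma^2 * sum_{j=k..q} theta_j psi_{j-k}   (c_k = 0 for k > q),
using gamma(-m) = gamma(m).
Pure AR (q = 0): c_0 = sigma^2 = 4, c_k = 0 for k >= 1.
Equations for k = 0 and k = 1 (AR order 1):
  gamma(0) = phi_1 gamma(1) + c_0
  gamma(1) = phi_1 gamma(0) + c_1
Substituting the second into the first: gamma(0) (1 - phi_1^2) = c_0 + phi_1 c_1, so
  gamma(0) = c_0 / (1 - phi_1^2) = 4 / (1 - (-0.648)^2) = 4 / 0.580096 = 6.89541.
  gamma(1) = phi_1 gamma(0) = (-0.648)(6.89541) = -4.468226.
Therefore gamma(1) = -4.4682 (to 4 decimal places).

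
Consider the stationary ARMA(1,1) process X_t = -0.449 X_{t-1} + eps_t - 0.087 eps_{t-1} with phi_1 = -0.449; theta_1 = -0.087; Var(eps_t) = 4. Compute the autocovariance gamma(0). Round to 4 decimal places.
\gamma(0) = 5.4394

Multiply the model equation by X_{t-k} and take expectations. With theta_0 = psi_0 = 1 and psi_j the MA(infinity) weights, this gives
  gamma(k) - sum_i phi_i gamma(k-i) = c_k,
  c_k = sigma^2 * sum_{j=k..q} theta_j psi_{j-k}   (c_k = 0 for k > q),
using gamma(-m) = gamma(m).
psi-weights needed (psi_j = theta_j + sum_i phi_i psi_{j-i}):
  psi_1 = theta_1 + phi_1 = -0.087 + (-0.449) = -0.536
Right-hand sides:
  c_0 = sigma^2 (1 + theta_1 psi_1) = 4 * (1 + (-0.087)(-0.536)) = 4 * 1.046632 = 4.186528
  c_1 = sigma^2 theta_1 = 4 * (-0.087) = -0.348
  c_2 = 0
Equations for k = 0 and k = 1 (AR order 1):
  gamma(0) = phi_1 gamma(1) + c_0
  gamma(1) = phi_1 gamma(0) + c_1
Substituting the second into the first: gamma(0) (1 - phi_1^2) = c_0 + phi_1 c_1, so
  gamma(0) = (c_0 + phi_1 c_1) / (1 - phi_1^2) = (4.186528 + (-0.449)(-0.348)) / (1 - (-0.449)^2) = 4.34278 / 0.798399 = 5.439361.
Therefore gamma(0) = 5.4394 (to 4 decimal places).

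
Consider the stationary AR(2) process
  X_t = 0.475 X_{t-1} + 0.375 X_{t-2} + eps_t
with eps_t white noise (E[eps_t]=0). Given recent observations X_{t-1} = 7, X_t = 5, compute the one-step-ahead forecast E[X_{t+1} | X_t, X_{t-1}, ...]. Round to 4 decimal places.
E[X_{t+1} \mid \mathcal F_t] = 5.0000

For an AR(p) model X_t = c + sum_i phi_i X_{t-i} + eps_t, the
one-step-ahead conditional mean is
  E[X_{t+1} | X_t, ...] = c + sum_i phi_i X_{t+1-i}.
Substitute known values:
  E[X_{t+1} | ...] = (0.475) * (5) + (0.375) * (7)
                   = 5.0000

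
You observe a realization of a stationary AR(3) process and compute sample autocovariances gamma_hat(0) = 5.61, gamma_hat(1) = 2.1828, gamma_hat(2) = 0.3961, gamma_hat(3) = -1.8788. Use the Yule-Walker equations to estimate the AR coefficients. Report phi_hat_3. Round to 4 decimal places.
\hat\phi_{3} = -0.3900

The Yule-Walker equations for an AR(p) process read, in matrix form,
  Gamma_p phi = r_p,   with   (Gamma_p)_{ij} = gamma(|i - j|),
                       (r_p)_i = gamma(i),   i,j = 1..p.
Substitute the sample gammas (Toeplitz matrix and right-hand side of size 3):
  Gamma_p = [[5.61, 2.1828, 0.3961], [2.1828, 5.61, 2.1828], [0.3961, 2.1828, 5.61]]
  r_p     = [2.1828, 0.3961, -1.8788]
Written out (R1..R3):
  (R1) 5.61 phi_1 + 2.1828 phi_2 + 0.3961 phi_3 = 2.1828
  (R2) 2.1828 phi_1 + 5.61 phi_2 + 2.1828 phi_3 = 0.3961
  (R3) 0.3961 phi_1 + 2.1828 phi_2 + 5.61 phi_3 = -1.8788
Gaussian elimination:
  R2 <- R2 - (2.1828/5.61) R1 = R2 - (0.389091) R1:  4.760692 phi_2 + 2.028681 phi_3 = -0.453208
  R3 <- R3 - (0.3961/5.61) R1 = R3 - (0.070606) R1:  2.028681 phi_2 + 5.582033 phi_3 = -2.032919
  R3 <- R3 - (2.028681/4.760692) R2 = R3 - (0.426132) R2:  4.717548 phi_3 = -1.839793
Back-substitution:
  phi_hat_3 = -1.839793 / 4.717548 = -0.389989
  phi_hat_2 = (-0.453208 - (2.028681)(-0.389989)) / 4.760692 = 0.070989
  phi_hat_1 = (2.1828 - (2.1828)(0.070989) - (0.3961)(-0.389989)) / 5.61 = 0.389005
So phi_hat = [0.3890, 0.0710, -0.3900].
Therefore phi_hat_3 = -0.3900.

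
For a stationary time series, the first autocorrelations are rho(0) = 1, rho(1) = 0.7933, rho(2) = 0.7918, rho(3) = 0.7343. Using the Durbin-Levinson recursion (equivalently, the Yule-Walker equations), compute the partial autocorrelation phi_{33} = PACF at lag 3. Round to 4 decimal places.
\phi_{33} = 0.1128

The PACF at lag k is phi_{kk}, the last component of the solution
to the Yule-Walker system G_k phi = r_k where
  (G_k)_{ij} = rho(|i - j|), (r_k)_i = rho(i), i,j = 1..k.
Equivalently, Durbin-Levinson gives phi_{kk} iteratively:
  phi_{11} = rho(1)
  phi_{kk} = [rho(k) - sum_{j=1..k-1} phi_{k-1,j} rho(k-j)]
            / [1 - sum_{j=1..k-1} phi_{k-1,j} rho(j)],
  phi_{k,j} = phi_{k-1,j} - phi_{kk} phi_{k-1,k-j},  j = 1..k-1.
Step k = 1:
  phi_11 = rho(1) = 0.7933.
Step k = 2:
  phi_22 = [rho(2) - phi_11 rho(1)] / [1 - phi_11 rho(1)] = [0.7918 - (0.7933)(0.7933)] / [1 - (0.7933)(0.7933)]
         = 0.16247511 / 0.37067511 = 0.438322.
  Update: phi_21 = phi_11 - phi_22 phi_11 = 0.7933 - (0.438322)(0.7933) = 0.445579.
Step k = 3:
  phi_33 = [rho(3) - phi_21 rho(2) - phi_22 rho(1)] / [1 - phi_21 rho(1) - phi_22 rho(2)]
    numerator   = 0.7343 - (0.445579)(0.7918) - (0.438322)(0.7933) = 0.03376956
    denominator = 1 - (0.445579)(0.7933) - (0.438322)(0.7918) = 0.29945867
  phi_33 = 0.03376956 / 0.29945867 = 0.1128.
Therefore phi_{33} = 0.1128.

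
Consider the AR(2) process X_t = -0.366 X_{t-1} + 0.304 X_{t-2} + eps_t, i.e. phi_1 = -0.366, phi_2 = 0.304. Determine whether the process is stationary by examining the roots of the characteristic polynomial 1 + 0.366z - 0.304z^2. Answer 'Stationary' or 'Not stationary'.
\text{Stationary}

The AR(p) characteristic polynomial is P(z) = 1 + 0.366z - 0.304z^2.
Stationarity requires all roots to lie outside the unit circle, i.e. |z| > 1 for every root.
Set 1 + (0.366) z + (-0.304) z^2 = 0, i.e. a z^2 + b z + c = 0 with a = -0.304, b = 0.366, c = 1.
Discriminant D = b^2 - 4ac = (0.366)^2 - 4*(-0.304)*1 = 0.133956 - (-1.216) = 1.349956.
D >= 0, so the roots are real: z = (-b +/- sqrt(D)) / (2a) = (-0.366 +/- 1.161876) / (-0.608).
  z_1 = (-0.366 + 1.161876) / (-0.608) = -1.309,   |z_1| = 1.309.
  z_2 = (-0.366 - 1.161876) / (-0.608) = 2.513,   |z_2| = 2.513.
Moduli of all roots: 1.3090, 2.5130.
All moduli strictly greater than 1? Yes.
Verdict: Stationary.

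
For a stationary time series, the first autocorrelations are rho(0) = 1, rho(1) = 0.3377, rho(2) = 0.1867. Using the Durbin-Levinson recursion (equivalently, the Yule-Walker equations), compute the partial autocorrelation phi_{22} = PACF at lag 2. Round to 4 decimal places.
\phi_{22} = 0.0820

The PACF at lag k is phi_{kk}, the last component of the solution
to the Yule-Walker system G_k phi = r_k where
  (G_k)_{ij} = rho(|i - j|), (r_k)_i = rho(i), i,j = 1..k.
Equivalently, Durbin-Levinson gives phi_{kk} iteratively:
  phi_{11} = rho(1)
  phi_{kk} = [rho(k) - sum_{j=1..k-1} phi_{k-1,j} rho(k-j)]
            / [1 - sum_{j=1..k-1} phi_{k-1,j} rho(j)],
  phi_{k,j} = phi_{k-1,j} - phi_{kk} phi_{k-1,k-j},  j = 1..k-1.
Step k = 1:
  phi_11 = rho(1) = 0.3377.
Step k = 2:
  phi_22 = [rho(2) - phi_11 rho(1)] / [1 - phi_11 rho(1)] = [0.1867 - (0.3377)(0.3377)] / [1 - (0.3377)(0.3377)]
         = 0.07265871 / 0.88595871 = 0.082.
Therefore phi_{22} = 0.0820.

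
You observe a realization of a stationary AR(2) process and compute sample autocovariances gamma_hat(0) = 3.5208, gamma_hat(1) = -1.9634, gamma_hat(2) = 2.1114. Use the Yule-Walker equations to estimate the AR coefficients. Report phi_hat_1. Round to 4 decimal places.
\hat\phi_{1} = -0.3240

The Yule-Walker equations for an AR(p) process read, in matrix form,
  Gamma_p phi = r_p,   with   (Gamma_p)_{ij} = gamma(|i - j|),
                       (r_p)_i = gamma(i),   i,j = 1..p.
Substitute the sample gammas (Toeplitz matrix and right-hand side of size 2):
  Gamma_p = [[3.5208, -1.9634], [-1.9634, 3.5208]]
  r_p     = [-1.9634, 2.1114]
Written out:
  3.5208 phi_1 - 1.9634 phi_2 = -1.9634
  -1.9634 phi_1 + 3.5208 phi_2 = 2.1114
Solve by Cramer's rule:
  det = gamma(0)^2 - gamma(1)^2 = (3.5208)^2 - (-1.9634)^2 = 12.39603264 - 3.85493956 = 8.54109308
  phi_hat_1 = [gamma(1) gamma(0) - gamma(1) gamma(2)] / det = [(-1.9634)(3.5208) - (-1.9634)(2.1114)] / 8.54109308 = -2.76721596 / 8.54109308 = -0.324
  phi_hat_2 = [gamma(0) gamma(2) - gamma(1)^2] / det = [(3.5208)(2.1114) - (-1.9634)^2] / 8.54109308 = 3.57887756 / 8.54109308 = 0.419
So phi_hat = [-0.3240, 0.4190].
Therefore phi_hat_1 = -0.3240.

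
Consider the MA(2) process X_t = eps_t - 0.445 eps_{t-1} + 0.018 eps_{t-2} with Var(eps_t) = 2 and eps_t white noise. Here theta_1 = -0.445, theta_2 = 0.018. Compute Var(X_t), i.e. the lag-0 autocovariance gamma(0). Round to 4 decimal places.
\gamma(0) = 2.3967

For an MA(q) process X_t = eps_t + sum_i theta_i eps_{t-i} with
Var(eps_t) = sigma^2, the variance is
  gamma(0) = sigma^2 * (1 + sum_i theta_i^2).
  sum_i theta_i^2 = (-0.445)^2 + (0.018)^2 = 0.198025 + 0.000324 = 0.198349.
  gamma(0) = 2 * (1 + 0.198349) = 2 * 1.198349 = 2.396698, which rounds to 2.3967.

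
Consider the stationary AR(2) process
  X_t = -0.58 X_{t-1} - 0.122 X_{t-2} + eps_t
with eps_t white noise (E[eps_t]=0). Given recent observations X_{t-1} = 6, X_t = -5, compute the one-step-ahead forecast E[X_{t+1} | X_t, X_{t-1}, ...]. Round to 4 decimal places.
E[X_{t+1} \mid \mathcal F_t] = 2.1680

For an AR(p) model X_t = c + sum_i phi_i X_{t-i} + eps_t, the
one-step-ahead conditional mean is
  E[X_{t+1} | X_t, ...] = c + sum_i phi_i X_{t+1-i}.
Substitute known values:
  E[X_{t+1} | ...] = (-0.58) * (-5) + (-0.122) * (6)
                   = 2.1680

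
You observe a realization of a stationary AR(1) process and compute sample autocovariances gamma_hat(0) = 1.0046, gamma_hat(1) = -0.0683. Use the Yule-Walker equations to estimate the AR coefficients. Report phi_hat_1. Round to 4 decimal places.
\hat\phi_{1} = -0.0680

The Yule-Walker equations for an AR(p) process read, in matrix form,
  Gamma_p phi = r_p,   with   (Gamma_p)_{ij} = gamma(|i - j|),
                       (r_p)_i = gamma(i),   i,j = 1..p.
Substitute the sample gammas (Toeplitz matrix and right-hand side of size 1):
  Gamma_p = [[1.0046]]
  r_p     = [-0.0683]
With p = 1 this is the single equation gamma(0) phi_1 = gamma(1):
  phi_hat_1 = gamma(1) / gamma(0) = -0.0683 / 1.0046 = -0.0680.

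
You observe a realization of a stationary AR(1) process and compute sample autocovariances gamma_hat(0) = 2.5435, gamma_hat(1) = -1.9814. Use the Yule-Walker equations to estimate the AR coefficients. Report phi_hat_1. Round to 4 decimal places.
\hat\phi_{1} = -0.7790

The Yule-Walker equations for an AR(p) process read, in matrix form,
  Gamma_p phi = r_p,   with   (Gamma_p)_{ij} = gamma(|i - j|),
                       (r_p)_i = gamma(i),   i,j = 1..p.
Substitute the sample gammas (Toeplitz matrix and right-hand side of size 1):
  Gamma_p = [[2.5435]]
  r_p     = [-1.9814]
With p = 1 this is the single equation gamma(0) phi_1 = gamma(1):
  phi_hat_1 = gamma(1) / gamma(0) = -1.9814 / 2.5435 = -0.7790.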